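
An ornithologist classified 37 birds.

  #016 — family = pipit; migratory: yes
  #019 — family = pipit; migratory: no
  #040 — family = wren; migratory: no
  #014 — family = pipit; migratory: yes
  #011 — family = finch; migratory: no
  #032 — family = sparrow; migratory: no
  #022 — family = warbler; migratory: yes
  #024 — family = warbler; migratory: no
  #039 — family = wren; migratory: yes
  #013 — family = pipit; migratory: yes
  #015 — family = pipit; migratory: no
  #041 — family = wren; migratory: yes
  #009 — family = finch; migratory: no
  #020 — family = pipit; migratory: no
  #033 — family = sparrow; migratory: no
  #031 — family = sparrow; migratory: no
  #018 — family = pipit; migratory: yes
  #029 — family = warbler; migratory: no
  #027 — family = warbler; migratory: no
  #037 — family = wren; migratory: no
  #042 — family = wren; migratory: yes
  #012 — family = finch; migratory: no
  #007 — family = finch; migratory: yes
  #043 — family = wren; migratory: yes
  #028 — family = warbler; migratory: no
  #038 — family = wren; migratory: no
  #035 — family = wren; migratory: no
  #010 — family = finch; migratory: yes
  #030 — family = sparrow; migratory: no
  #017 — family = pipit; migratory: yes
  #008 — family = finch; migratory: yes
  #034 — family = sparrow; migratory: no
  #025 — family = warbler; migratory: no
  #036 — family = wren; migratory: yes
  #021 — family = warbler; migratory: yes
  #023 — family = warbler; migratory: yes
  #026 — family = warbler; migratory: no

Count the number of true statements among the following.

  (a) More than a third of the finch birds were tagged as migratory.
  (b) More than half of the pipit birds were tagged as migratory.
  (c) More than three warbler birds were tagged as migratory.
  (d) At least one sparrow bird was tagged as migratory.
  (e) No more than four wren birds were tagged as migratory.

(a) finch: |A| = 6, |A ∩ B| = 3; needs |A ∩ B| / |A| > 1/3 — true.
(b) pipit: |A| = 8, |A ∩ B| = 5; needs |A ∩ B| > |A ∖ B| — true.
(c) warbler: |A| = 9, |A ∩ B| = 3; needs |A ∩ B| > 3 — false.
(d) sparrow: |A| = 5, |A ∩ B| = 0; needs A ∩ B ≠ ∅ (|A ∩ B| ≥ 1) — false.
(e) wren: |A| = 9, |A ∩ B| = 5; needs |A ∩ B| ≤ 4 — false.

2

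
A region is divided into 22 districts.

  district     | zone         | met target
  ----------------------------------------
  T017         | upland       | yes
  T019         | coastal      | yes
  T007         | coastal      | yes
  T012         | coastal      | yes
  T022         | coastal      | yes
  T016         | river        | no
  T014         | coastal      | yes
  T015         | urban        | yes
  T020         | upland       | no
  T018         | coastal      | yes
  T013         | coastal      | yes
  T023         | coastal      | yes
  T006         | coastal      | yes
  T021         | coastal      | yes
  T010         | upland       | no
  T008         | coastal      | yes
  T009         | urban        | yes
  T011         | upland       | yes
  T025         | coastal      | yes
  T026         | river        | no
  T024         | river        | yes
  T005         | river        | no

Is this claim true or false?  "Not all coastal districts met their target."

False

Truth condition: A ⊄ B (|A ∖ B| ≥ 1).
A (the restrictor) = {T019, T007, T012, T022, T014, T018, T013, T023, T006, T021, T008, T025}, |A| = 12.
A ∖ B = {}, so |A ∖ B| = 0.
So the statement is false.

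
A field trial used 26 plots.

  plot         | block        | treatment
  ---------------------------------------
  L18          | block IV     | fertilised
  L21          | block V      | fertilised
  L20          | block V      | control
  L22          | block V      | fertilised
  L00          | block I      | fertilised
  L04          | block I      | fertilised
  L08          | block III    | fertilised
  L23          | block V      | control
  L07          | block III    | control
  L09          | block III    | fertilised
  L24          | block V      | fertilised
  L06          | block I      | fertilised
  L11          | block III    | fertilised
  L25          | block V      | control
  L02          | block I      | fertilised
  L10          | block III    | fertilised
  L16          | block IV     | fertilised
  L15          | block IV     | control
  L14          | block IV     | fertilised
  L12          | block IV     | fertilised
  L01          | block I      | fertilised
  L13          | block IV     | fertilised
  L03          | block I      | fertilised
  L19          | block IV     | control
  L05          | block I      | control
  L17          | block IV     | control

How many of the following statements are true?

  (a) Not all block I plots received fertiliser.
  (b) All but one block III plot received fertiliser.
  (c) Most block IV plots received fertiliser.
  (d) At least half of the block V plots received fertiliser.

(a) block I: |A| = 7, |A ∩ B| = 6; needs A ⊄ B (|A ∖ B| ≥ 1) — true.
(b) block III: |A| = 5, |A ∩ B| = 4; needs |A ∖ B| = 1 — true.
(c) block IV: |A| = 8, |A ∩ B| = 5; needs |A ∩ B| > |A ∖ B| — true.
(d) block V: |A| = 6, |A ∩ B| = 3; needs |A ∩ B| ≥ |A ∖ B| — true.

4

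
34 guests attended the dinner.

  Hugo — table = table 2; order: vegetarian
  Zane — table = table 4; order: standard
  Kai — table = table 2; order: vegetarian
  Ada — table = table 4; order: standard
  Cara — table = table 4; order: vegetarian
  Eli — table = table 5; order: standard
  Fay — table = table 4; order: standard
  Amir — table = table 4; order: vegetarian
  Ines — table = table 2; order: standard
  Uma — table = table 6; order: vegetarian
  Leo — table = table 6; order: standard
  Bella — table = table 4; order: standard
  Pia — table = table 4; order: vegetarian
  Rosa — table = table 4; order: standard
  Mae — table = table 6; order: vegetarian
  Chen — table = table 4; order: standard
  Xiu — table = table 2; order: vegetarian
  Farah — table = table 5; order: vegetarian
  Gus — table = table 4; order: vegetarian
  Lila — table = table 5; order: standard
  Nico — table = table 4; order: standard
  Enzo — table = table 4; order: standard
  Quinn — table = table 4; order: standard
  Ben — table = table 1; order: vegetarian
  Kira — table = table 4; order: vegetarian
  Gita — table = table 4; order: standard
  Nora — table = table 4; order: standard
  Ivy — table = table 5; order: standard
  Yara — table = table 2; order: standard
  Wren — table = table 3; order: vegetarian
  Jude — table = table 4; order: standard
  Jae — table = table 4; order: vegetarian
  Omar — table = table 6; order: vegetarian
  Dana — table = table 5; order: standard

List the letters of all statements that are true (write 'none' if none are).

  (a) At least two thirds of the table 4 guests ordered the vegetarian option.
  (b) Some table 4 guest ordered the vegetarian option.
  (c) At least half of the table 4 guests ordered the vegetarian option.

(b)

|A| = 18, |A ∩ B| = 6, |A ∖ B| = 12.
(a) |A ∩ B| / |A| ≥ 2/3: fails.
(b) A ∩ B ≠ ∅ (|A ∩ B| ≥ 1): holds.
(c) |A ∩ B| ≥ |A ∖ B|: fails.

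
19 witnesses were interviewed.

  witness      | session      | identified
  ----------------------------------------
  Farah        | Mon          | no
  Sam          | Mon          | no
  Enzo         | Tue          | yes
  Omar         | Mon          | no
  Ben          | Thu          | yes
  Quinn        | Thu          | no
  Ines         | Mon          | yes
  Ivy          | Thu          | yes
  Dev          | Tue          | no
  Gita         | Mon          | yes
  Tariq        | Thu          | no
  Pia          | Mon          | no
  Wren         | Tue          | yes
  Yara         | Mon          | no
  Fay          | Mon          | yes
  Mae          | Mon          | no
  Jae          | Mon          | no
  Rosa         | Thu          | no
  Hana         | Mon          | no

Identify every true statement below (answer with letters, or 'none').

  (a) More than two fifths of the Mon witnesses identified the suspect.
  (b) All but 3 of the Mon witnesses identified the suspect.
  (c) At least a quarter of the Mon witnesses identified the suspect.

|A| = 11, |A ∩ B| = 3, |A ∖ B| = 8.
(a) |A ∩ B| / |A| > 2/5: fails.
(b) |A ∖ B| = 3: fails.
(c) |A ∩ B| / |A| ≥ 1/4: holds.

(c)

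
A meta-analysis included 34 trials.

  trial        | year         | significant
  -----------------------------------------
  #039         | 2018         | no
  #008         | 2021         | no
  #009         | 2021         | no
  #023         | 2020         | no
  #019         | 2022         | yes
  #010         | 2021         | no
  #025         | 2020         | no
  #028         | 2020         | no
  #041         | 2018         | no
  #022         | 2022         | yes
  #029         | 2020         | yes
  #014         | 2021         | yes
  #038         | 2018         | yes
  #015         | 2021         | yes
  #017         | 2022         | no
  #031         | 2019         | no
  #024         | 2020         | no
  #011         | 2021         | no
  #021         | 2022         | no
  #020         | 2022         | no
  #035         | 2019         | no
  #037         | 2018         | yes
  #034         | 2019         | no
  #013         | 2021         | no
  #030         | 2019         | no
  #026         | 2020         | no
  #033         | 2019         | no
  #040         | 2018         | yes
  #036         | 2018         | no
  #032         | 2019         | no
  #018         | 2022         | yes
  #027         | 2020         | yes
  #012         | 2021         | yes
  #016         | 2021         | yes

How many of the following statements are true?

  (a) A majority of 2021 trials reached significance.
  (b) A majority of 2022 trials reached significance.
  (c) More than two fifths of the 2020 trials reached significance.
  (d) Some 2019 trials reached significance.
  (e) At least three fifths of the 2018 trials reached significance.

0

(a) 2021: |A| = 9, |A ∩ B| = 4; needs |A ∩ B| > |A ∖ B| — false.
(b) 2022: |A| = 6, |A ∩ B| = 3; needs |A ∩ B| > |A ∖ B| — false.
(c) 2020: |A| = 7, |A ∩ B| = 2; needs |A ∩ B| / |A| > 2/5 — false.
(d) 2019: |A| = 6, |A ∩ B| = 0; needs A ∩ B ≠ ∅ (|A ∩ B| ≥ 1) — false.
(e) 2018: |A| = 6, |A ∩ B| = 3; needs |A ∩ B| / |A| ≥ 3/5 — false.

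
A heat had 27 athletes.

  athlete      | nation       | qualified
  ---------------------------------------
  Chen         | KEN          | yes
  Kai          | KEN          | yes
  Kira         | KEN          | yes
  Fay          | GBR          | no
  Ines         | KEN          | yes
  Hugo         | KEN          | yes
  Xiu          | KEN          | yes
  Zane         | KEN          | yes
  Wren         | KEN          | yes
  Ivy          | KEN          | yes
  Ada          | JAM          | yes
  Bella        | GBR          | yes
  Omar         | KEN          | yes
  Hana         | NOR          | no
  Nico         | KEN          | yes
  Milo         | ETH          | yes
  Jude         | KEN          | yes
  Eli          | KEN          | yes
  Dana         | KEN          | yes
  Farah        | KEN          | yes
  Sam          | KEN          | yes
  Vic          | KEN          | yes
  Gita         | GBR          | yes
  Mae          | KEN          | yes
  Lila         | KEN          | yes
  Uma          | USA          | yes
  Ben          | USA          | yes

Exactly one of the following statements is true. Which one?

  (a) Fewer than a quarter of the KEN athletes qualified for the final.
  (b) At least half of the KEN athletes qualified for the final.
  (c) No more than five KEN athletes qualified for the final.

(b)

|A| = 19, |A ∩ B| = 19, |A ∖ B| = 0.
(a) requires |A ∩ B| / |A| < 1/4: false.
(b) requires |A ∩ B| ≥ |A ∖ B|: true.
(c) requires |A ∩ B| ≤ 5: false.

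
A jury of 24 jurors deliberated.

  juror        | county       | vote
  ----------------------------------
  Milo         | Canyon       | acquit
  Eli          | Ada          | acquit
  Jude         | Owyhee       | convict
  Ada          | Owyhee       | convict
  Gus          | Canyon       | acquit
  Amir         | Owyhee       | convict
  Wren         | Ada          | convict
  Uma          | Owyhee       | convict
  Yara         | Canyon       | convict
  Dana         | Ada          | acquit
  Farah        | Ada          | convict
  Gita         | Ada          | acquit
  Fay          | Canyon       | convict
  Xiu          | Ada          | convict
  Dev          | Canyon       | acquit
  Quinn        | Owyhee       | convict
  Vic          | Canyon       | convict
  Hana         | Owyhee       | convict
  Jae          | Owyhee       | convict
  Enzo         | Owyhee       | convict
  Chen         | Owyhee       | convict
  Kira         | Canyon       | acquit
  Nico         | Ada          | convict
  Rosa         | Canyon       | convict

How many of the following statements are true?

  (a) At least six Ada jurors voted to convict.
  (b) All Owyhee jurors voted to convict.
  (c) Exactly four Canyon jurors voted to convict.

(a) Ada: |A| = 7, |A ∩ B| = 4; needs |A ∩ B| ≥ 6 — false.
(b) Owyhee: |A| = 9, |A ∩ B| = 9; needs A ⊆ B, i.e. every element of A is in B (|A ∖ B| = 0) — true.
(c) Canyon: |A| = 8, |A ∩ B| = 4; needs |A ∩ B| = 4 — true.

2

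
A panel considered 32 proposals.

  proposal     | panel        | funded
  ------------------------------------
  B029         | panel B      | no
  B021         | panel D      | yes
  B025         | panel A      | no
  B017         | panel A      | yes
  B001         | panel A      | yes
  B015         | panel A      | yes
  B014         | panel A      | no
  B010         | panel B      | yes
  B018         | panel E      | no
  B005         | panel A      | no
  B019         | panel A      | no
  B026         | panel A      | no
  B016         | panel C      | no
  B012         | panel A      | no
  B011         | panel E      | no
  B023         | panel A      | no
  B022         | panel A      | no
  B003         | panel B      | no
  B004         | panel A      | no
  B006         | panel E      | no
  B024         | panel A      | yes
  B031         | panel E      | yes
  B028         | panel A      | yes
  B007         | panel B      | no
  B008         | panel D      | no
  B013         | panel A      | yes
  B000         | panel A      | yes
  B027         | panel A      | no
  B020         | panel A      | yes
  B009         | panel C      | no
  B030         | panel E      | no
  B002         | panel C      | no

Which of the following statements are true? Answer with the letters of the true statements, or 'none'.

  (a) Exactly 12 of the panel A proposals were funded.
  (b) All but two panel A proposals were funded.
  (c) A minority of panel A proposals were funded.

|A| = 18, |A ∩ B| = 8, |A ∖ B| = 10.
(a) |A ∩ B| = 12: fails.
(b) |A ∖ B| = 2: fails.
(c) |A ∩ B| < |A ∖ B|: holds.

(c)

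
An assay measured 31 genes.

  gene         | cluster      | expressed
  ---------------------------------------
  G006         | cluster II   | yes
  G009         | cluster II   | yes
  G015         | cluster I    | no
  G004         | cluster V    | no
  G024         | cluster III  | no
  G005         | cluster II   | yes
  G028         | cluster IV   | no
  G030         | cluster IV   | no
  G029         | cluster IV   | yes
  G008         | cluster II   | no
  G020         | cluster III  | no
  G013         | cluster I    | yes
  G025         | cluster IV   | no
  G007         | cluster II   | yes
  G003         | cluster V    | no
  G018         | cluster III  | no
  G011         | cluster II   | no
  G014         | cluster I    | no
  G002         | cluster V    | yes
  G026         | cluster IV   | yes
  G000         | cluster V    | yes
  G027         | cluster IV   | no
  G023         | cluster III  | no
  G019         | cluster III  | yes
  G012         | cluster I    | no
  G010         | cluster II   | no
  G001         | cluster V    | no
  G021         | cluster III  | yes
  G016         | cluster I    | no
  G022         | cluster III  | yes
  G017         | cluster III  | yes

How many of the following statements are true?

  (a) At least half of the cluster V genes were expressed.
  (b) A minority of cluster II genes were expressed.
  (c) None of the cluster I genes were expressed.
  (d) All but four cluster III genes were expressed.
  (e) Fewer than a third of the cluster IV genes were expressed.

1

(a) cluster V: |A| = 5, |A ∩ B| = 2; needs |A ∩ B| ≥ |A ∖ B| — false.
(b) cluster II: |A| = 7, |A ∩ B| = 4; needs |A ∩ B| < |A ∖ B| — false.
(c) cluster I: |A| = 5, |A ∩ B| = 1; needs A ∩ B = ∅ (|A ∩ B| = 0) — false.
(d) cluster III: |A| = 8, |A ∩ B| = 4; needs |A ∖ B| = 4 — true.
(e) cluster IV: |A| = 6, |A ∩ B| = 2; needs |A ∩ B| / |A| < 1/3 — false.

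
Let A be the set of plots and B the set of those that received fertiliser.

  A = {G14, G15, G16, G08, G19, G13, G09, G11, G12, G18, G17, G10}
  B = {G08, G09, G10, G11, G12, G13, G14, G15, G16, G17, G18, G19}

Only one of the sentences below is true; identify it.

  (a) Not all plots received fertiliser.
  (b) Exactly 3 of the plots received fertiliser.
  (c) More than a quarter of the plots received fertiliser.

|A| = 12, |A ∩ B| = 12, |A ∖ B| = 0.
(a) requires A ⊄ B (|A ∖ B| ≥ 1): false.
(b) requires |A ∩ B| = 3: false.
(c) requires |A ∩ B| / |A| > 1/4: true.

(c)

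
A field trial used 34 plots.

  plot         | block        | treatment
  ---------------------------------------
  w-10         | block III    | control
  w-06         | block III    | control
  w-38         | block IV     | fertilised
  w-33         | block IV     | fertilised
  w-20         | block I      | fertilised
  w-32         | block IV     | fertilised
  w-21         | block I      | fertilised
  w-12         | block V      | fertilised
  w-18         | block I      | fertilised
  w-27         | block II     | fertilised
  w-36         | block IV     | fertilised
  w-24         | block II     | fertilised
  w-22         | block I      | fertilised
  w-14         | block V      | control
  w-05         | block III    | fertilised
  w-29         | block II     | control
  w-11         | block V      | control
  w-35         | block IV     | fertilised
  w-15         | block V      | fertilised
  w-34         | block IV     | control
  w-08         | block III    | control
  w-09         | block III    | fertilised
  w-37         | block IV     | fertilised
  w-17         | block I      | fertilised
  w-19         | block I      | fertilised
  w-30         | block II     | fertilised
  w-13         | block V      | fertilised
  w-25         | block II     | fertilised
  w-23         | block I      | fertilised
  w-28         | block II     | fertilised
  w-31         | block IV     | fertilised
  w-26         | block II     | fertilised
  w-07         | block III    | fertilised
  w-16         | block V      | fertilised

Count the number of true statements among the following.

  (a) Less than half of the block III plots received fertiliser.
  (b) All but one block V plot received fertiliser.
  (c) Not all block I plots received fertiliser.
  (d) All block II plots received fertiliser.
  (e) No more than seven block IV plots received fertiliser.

1

(a) block III: |A| = 6, |A ∩ B| = 3; needs |A ∩ B| < |A ∖ B| — false.
(b) block V: |A| = 6, |A ∩ B| = 4; needs |A ∖ B| = 1 — false.
(c) block I: |A| = 7, |A ∩ B| = 7; needs A ⊄ B (|A ∖ B| ≥ 1) — false.
(d) block II: |A| = 7, |A ∩ B| = 6; needs A ⊆ B, i.e. every element of A is in B (|A ∖ B| = 0) — false.
(e) block IV: |A| = 8, |A ∩ B| = 7; needs |A ∩ B| ≤ 7 — true.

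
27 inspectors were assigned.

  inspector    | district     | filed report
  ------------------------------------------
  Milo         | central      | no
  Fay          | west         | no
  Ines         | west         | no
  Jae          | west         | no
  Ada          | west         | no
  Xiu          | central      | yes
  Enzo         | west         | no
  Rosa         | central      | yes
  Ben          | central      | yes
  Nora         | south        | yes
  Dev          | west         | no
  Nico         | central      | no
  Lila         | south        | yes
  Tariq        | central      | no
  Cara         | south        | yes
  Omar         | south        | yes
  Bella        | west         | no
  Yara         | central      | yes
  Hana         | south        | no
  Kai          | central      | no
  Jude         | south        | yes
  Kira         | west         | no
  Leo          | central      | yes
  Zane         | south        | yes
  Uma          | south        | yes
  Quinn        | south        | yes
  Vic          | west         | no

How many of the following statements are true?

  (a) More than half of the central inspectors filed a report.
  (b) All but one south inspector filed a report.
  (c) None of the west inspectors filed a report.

3

(a) central: |A| = 9, |A ∩ B| = 5; needs |A ∩ B| > |A ∖ B| — true.
(b) south: |A| = 9, |A ∩ B| = 8; needs |A ∖ B| = 1 — true.
(c) west: |A| = 9, |A ∩ B| = 0; needs A ∩ B = ∅ (|A ∩ B| = 0) — true.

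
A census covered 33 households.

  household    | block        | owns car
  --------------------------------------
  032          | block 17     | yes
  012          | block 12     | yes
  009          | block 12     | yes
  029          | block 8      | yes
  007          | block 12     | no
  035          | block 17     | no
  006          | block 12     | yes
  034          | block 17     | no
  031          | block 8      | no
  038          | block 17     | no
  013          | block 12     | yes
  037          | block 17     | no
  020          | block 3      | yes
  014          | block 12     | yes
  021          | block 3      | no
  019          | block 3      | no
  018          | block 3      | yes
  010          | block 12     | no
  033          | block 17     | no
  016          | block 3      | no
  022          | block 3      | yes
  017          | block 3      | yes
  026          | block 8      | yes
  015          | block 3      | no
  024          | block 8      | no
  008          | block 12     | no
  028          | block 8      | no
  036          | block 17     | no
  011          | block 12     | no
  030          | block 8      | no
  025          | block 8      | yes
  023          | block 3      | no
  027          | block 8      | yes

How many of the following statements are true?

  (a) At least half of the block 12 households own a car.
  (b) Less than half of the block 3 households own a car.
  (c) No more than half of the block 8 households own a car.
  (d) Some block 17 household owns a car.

4

(a) block 12: |A| = 9, |A ∩ B| = 5; needs |A ∩ B| ≥ |A ∖ B| — true.
(b) block 3: |A| = 9, |A ∩ B| = 4; needs |A ∩ B| < |A ∖ B| — true.
(c) block 8: |A| = 8, |A ∩ B| = 4; needs |A ∩ B| ≤ |A ∖ B| — true.
(d) block 17: |A| = 7, |A ∩ B| = 1; needs A ∩ B ≠ ∅ (|A ∩ B| ≥ 1) — true.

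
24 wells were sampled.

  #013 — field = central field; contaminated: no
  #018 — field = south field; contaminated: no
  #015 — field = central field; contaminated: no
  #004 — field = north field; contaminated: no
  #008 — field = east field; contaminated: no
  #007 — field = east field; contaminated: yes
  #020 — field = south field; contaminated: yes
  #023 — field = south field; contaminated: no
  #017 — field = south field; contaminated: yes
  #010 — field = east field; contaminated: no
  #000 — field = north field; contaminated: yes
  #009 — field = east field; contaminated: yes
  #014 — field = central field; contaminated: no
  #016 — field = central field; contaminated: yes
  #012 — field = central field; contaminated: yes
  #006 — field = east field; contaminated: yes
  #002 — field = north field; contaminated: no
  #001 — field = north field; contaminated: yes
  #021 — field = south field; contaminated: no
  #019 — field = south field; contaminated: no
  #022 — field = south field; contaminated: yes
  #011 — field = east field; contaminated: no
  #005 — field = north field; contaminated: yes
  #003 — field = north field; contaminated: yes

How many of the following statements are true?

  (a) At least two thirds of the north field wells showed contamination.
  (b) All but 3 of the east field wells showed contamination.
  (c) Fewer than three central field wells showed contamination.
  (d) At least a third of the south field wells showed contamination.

4

(a) north field: |A| = 6, |A ∩ B| = 4; needs |A ∩ B| / |A| ≥ 2/3 — true.
(b) east field: |A| = 6, |A ∩ B| = 3; needs |A ∖ B| = 3 — true.
(c) central field: |A| = 5, |A ∩ B| = 2; needs |A ∩ B| < 3 — true.
(d) south field: |A| = 7, |A ∩ B| = 3; needs |A ∩ B| / |A| ≥ 1/3 — true.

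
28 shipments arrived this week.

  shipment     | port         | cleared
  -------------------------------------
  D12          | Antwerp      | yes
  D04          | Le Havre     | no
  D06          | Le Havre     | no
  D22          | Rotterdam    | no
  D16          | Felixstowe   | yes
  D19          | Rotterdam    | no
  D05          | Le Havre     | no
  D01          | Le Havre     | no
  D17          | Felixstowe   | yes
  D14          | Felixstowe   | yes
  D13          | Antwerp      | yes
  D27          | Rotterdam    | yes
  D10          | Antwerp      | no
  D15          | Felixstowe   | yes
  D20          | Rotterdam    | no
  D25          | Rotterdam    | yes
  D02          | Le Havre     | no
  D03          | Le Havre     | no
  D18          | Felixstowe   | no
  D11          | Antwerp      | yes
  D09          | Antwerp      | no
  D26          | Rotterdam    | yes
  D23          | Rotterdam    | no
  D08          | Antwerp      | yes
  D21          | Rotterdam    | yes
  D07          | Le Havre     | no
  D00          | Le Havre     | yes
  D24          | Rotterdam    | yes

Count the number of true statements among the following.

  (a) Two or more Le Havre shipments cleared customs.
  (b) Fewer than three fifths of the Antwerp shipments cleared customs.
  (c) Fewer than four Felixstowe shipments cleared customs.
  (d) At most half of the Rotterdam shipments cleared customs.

0

(a) Le Havre: |A| = 8, |A ∩ B| = 1; needs |A ∩ B| ≥ 2 — false.
(b) Antwerp: |A| = 6, |A ∩ B| = 4; needs |A ∩ B| / |A| < 3/5 — false.
(c) Felixstowe: |A| = 5, |A ∩ B| = 4; needs |A ∩ B| < 4 — false.
(d) Rotterdam: |A| = 9, |A ∩ B| = 5; needs |A ∩ B| ≤ |A ∖ B| — false.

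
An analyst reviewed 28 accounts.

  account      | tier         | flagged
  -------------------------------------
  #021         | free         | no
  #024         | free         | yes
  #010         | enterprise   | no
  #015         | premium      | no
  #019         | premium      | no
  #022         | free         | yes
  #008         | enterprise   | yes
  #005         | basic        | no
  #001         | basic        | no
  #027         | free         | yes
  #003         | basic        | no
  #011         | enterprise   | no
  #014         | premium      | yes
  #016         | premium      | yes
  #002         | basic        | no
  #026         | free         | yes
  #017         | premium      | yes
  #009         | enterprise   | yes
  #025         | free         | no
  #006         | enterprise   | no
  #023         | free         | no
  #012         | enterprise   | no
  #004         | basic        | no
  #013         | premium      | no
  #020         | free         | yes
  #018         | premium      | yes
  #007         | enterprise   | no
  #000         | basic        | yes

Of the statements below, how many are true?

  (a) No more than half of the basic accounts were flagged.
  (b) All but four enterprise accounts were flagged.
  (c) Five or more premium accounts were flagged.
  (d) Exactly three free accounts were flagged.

1

(a) basic: |A| = 6, |A ∩ B| = 1; needs |A ∩ B| ≤ |A ∖ B| — true.
(b) enterprise: |A| = 7, |A ∩ B| = 2; needs |A ∖ B| = 4 — false.
(c) premium: |A| = 7, |A ∩ B| = 4; needs |A ∩ B| ≥ 5 — false.
(d) free: |A| = 8, |A ∩ B| = 5; needs |A ∩ B| = 3 — false.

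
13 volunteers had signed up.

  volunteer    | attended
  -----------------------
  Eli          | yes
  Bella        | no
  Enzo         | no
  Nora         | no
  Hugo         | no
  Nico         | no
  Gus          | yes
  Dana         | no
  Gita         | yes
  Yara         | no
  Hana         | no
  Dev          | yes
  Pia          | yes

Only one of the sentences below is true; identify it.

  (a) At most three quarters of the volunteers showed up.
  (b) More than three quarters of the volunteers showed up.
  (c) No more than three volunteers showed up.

|A| = 13, |A ∩ B| = 5, |A ∖ B| = 8.
(a) requires |A ∩ B| / |A| ≤ 3/4: true.
(b) requires |A ∩ B| / |A| > 3/4: false.
(c) requires |A ∩ B| ≤ 3: false.

(a)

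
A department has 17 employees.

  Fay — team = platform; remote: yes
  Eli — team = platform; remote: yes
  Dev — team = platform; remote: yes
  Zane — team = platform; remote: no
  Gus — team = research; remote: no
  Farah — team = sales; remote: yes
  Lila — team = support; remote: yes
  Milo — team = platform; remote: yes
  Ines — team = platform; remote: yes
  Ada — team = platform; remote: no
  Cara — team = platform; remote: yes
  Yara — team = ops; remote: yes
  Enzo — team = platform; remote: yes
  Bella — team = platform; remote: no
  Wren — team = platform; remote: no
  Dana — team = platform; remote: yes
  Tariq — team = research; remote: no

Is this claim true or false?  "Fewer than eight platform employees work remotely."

False

Truth condition: |A ∩ B| < 8.
A (the restrictor) = {Fay, Eli, Dev, Zane, Milo, Ines, Ada, Cara, Enzo, Bella, Wren, Dana}, |A| = 12.
A ∩ B = {Fay, Eli, Dev, Milo, Ines, Cara, Enzo, Dana}, so |A ∩ B| = 8.
|A ∩ B| = 8, so the statement is false.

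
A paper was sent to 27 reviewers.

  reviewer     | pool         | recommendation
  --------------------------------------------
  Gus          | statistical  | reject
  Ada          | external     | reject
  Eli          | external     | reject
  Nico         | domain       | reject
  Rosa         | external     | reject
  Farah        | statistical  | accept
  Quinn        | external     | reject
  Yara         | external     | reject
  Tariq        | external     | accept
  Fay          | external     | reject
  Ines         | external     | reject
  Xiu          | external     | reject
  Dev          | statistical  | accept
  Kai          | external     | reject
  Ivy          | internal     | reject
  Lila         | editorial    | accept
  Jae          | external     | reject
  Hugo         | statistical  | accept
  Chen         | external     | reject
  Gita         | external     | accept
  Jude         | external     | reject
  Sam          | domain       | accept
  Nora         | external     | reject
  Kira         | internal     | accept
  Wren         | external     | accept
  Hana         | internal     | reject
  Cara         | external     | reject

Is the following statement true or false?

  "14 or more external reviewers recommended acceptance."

The determiner here denotes the relation: |A ∩ B| ≥ 14.
|A| = 17, |A ∩ B| = 3, |A ∖ B| = 14.
|A ∩ B| = 3, so the statement is false.

False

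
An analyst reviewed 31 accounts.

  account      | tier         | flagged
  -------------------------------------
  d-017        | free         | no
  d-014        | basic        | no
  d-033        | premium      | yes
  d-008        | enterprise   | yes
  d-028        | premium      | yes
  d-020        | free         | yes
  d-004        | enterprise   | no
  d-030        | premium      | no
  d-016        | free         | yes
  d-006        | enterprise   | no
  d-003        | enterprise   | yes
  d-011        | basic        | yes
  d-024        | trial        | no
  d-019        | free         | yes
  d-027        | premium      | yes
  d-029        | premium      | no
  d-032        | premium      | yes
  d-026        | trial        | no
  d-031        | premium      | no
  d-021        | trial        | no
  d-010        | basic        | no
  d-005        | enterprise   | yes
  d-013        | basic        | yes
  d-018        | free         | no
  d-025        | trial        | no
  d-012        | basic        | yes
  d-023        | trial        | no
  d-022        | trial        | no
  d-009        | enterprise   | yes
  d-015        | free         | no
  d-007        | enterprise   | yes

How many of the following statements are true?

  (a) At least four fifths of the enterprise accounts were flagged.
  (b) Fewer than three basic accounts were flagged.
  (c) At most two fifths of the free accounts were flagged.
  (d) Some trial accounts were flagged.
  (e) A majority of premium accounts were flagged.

(a) enterprise: |A| = 7, |A ∩ B| = 5; needs |A ∩ B| / |A| ≥ 4/5 — false.
(b) basic: |A| = 5, |A ∩ B| = 3; needs |A ∩ B| < 3 — false.
(c) free: |A| = 6, |A ∩ B| = 3; needs |A ∩ B| / |A| ≤ 2/5 — false.
(d) trial: |A| = 6, |A ∩ B| = 0; needs A ∩ B ≠ ∅ (|A ∩ B| ≥ 1) — false.
(e) premium: |A| = 7, |A ∩ B| = 4; needs |A ∩ B| > |A ∖ B| — true.

1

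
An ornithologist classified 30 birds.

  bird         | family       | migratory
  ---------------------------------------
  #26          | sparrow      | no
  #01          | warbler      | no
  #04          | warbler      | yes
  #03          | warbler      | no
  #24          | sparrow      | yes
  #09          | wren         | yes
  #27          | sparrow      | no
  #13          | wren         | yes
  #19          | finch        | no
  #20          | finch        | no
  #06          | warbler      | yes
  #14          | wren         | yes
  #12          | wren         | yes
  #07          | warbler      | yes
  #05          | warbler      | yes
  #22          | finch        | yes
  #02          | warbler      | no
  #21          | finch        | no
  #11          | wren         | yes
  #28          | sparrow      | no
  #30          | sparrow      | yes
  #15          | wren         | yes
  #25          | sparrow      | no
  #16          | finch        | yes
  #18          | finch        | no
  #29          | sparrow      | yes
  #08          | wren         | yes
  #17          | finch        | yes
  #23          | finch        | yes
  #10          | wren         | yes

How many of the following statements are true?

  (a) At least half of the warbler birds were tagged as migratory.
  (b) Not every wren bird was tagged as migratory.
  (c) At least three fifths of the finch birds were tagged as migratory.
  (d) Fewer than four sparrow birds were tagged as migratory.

(a) warbler: |A| = 7, |A ∩ B| = 4; needs |A ∩ B| ≥ |A ∖ B| — true.
(b) wren: |A| = 8, |A ∩ B| = 8; needs A ⊄ B (|A ∖ B| ≥ 1) — false.
(c) finch: |A| = 8, |A ∩ B| = 4; needs |A ∩ B| / |A| ≥ 3/5 — false.
(d) sparrow: |A| = 7, |A ∩ B| = 3; needs |A ∩ B| < 4 — true.

2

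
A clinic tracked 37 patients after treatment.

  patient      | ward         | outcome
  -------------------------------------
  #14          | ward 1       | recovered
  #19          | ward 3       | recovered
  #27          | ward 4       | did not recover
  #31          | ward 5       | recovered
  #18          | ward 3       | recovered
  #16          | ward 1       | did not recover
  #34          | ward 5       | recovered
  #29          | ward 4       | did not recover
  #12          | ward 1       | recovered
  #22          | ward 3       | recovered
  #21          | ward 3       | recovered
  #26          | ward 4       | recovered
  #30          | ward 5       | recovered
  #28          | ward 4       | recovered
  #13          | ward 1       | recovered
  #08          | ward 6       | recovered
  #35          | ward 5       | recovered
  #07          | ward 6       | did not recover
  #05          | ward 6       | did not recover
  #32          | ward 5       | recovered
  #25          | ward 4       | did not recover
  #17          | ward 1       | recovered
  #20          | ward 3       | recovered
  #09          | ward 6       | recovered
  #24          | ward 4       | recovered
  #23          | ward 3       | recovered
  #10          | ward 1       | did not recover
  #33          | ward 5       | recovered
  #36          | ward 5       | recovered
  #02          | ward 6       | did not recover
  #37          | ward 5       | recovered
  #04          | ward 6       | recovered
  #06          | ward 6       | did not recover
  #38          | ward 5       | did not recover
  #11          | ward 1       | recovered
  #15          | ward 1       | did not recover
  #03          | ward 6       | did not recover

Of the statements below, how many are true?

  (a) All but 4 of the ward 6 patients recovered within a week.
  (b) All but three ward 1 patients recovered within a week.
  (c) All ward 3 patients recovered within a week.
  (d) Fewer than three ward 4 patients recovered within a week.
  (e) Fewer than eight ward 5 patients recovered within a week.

2

(a) ward 6: |A| = 8, |A ∩ B| = 3; needs |A ∖ B| = 4 — false.
(b) ward 1: |A| = 8, |A ∩ B| = 5; needs |A ∖ B| = 3 — true.
(c) ward 3: |A| = 6, |A ∩ B| = 6; needs A ⊆ B, i.e. every element of A is in B (|A ∖ B| = 0) — true.
(d) ward 4: |A| = 6, |A ∩ B| = 3; needs |A ∩ B| < 3 — false.
(e) ward 5: |A| = 9, |A ∩ B| = 8; needs |A ∩ B| < 8 — false.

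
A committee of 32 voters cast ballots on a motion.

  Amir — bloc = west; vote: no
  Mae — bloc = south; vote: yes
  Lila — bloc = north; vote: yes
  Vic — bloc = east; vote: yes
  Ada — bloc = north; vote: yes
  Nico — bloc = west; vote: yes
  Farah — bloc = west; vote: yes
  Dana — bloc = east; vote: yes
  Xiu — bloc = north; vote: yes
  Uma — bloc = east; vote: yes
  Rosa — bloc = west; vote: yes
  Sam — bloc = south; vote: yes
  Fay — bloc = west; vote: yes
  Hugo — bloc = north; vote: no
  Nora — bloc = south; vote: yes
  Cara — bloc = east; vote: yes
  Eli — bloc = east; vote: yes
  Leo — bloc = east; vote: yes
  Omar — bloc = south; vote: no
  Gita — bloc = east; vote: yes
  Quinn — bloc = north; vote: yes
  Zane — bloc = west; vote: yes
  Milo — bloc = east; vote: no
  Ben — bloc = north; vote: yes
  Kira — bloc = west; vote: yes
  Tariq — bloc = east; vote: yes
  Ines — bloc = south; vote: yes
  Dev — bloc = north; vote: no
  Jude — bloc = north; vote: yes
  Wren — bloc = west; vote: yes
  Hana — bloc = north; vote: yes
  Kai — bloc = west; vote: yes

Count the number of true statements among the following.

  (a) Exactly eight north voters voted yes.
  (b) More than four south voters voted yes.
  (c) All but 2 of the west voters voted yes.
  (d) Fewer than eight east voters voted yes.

(a) north: |A| = 9, |A ∩ B| = 7; needs |A ∩ B| = 8 — false.
(b) south: |A| = 5, |A ∩ B| = 4; needs |A ∩ B| > 4 — false.
(c) west: |A| = 9, |A ∩ B| = 8; needs |A ∖ B| = 2 — false.
(d) east: |A| = 9, |A ∩ B| = 8; needs |A ∩ B| < 8 — false.

0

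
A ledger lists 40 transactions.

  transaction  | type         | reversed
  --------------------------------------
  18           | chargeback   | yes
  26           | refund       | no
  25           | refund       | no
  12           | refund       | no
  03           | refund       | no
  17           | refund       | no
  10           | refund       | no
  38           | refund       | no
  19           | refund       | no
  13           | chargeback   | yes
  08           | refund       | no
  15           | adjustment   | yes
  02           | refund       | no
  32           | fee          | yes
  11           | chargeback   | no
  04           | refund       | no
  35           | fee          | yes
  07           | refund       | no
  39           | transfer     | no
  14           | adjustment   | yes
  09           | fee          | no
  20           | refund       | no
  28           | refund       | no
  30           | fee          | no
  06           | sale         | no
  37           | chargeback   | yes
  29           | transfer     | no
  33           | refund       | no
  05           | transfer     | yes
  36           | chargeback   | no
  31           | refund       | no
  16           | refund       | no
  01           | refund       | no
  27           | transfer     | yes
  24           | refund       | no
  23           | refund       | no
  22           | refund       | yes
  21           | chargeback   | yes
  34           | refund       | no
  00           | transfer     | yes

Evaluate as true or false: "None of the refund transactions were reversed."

The determiner here denotes the relation: A ∩ B = ∅ (|A ∩ B| = 0).
|A| = 22, |A ∩ B| = 1, |A ∖ B| = 21.
So the statement is false.

False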